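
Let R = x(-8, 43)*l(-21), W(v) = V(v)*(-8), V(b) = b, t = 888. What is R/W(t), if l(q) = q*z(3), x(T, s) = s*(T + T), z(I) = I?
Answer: -903/148 ≈ -6.1013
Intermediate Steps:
x(T, s) = 2*T*s (x(T, s) = s*(2*T) = 2*T*s)
l(q) = 3*q (l(q) = q*3 = 3*q)
W(v) = -8*v (W(v) = v*(-8) = -8*v)
R = 43344 (R = (2*(-8)*43)*(3*(-21)) = -688*(-63) = 43344)
R/W(t) = 43344/((-8*888)) = 43344/(-7104) = 43344*(-1/7104) = -903/148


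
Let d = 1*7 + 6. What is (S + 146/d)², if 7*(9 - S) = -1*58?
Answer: 6734025/8281 ≈ 813.19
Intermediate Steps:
S = 121/7 (S = 9 - (-1)*58/7 = 9 - ⅐*(-58) = 9 + 58/7 = 121/7 ≈ 17.286)
d = 13 (d = 7 + 6 = 13)
(S + 146/d)² = (121/7 + 146/13)² = (2595/91)² = 6734025/8281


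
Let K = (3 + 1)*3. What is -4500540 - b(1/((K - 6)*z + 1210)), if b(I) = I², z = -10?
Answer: -5951964150001/1322500 ≈ -4.5005e+6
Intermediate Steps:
K = 12 (K = 4*3 = 12)
-4500540 - b(1/((K - 6)*z + 1210)) = -4500540 - (1/((12 - 6)*(-10) + 1210))² = -4500540 - (1/(6*(-10) + 1210))² = -4500540 - (1/(-60 + 1210))² = -4500540 - (1/1150)² = -4500540 - 1*1/1322500 = -4500540 - 1/1322500 = -5951964150001/1322500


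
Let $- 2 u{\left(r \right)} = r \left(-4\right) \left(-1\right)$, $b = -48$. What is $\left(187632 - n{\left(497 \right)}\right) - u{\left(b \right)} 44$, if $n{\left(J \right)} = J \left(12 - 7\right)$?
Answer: $180923$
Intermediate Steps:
$n{\left(J \right)} = 5 J$ ($n{\left(J \right)} = J 5 = 5 J$)
$u{\left(r \right)} = - 2 r$ ($u{\left(r \right)} = - \frac{r \left(-4\right) \left(-1\right)}{2} = - \frac{- 4 r \left(-1\right)}{2} = - \frac{4 r}{2} = - 2 r$)
$\left(187632 - n{\left(497 \right)}\right) - u{\left(b \right)} 44 = \left(187632 - 5 \cdot 497\right) - \left(-2\right) \left(-48\right) 44 = \left(187632 - 2485\right) - 96 \cdot 44 = \left(187632 - 2485\right) - 4224 = 185147 - 4224 = 180923$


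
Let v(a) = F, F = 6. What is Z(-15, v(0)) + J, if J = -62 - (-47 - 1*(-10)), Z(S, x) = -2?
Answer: -27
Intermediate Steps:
v(a) = 6
J = -25 (J = -62 - (-47 + 10) = -62 - 1*(-37) = -62 + 37 = -25)
Z(-15, v(0)) + J = -2 - 25 = -27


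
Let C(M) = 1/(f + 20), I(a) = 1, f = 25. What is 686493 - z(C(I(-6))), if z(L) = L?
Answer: 30892184/45 ≈ 6.8649e+5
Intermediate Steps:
C(M) = 1/45 (C(M) = 1/(25 + 20) = 1/45)
686493 - z(C(I(-6))) = 686493 - 1*1/45 = 686493 - 1/45 = 30892184/45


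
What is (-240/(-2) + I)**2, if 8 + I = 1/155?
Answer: 301404321/24025 ≈ 12545.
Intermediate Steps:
I = -1239/155 (I = -8 + 1/155 = -1239/155 ≈ -7.9935)
(-240/(-2) + I)**2 = (-240/(-2) - 1239/155)**2 = (-240*(-1)/2 - 1239/155)**2 = (-40*(-3) - 1239/155)**2 = (120 - 1239/155)**2 = (17361/155)**2 = 301404321/24025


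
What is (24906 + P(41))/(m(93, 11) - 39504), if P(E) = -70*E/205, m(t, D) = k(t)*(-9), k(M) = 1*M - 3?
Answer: -12446/20157 ≈ -0.61745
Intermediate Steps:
k(M) = -3 + M (k(M) = M - 3 = -3 + M)
m(t, D) = 27 - 9*t (m(t, D) = (-3 + t)*(-9) = 27 - 9*t)
P(E) = -14*E/41
(24906 + P(41))/(m(93, 11) - 39504) = (24906 - 14/41*41)/((27 - 9*93) - 39504) = (24906 - 14)/((27 - 837) - 39504) = 24892/(-810 - 39504) = 24892/(-40314) = 24892*(-1/40314) = -12446/20157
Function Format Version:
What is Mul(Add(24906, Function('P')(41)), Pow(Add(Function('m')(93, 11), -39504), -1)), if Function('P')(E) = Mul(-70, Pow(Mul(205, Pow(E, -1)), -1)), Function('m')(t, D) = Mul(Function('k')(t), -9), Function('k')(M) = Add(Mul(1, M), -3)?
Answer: Rational(-12446, 20157) ≈ -0.61745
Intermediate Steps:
Function('k')(M) = Add(-3, M) (Function('k')(M) = Add(M, -3) = Add(-3, M))
Function('m')(t, D) = Add(27, Mul(-9, t)) (Function('m')(t, D) = Mul(Add(-3, t), -9) = Add(27, Mul(-9, t)))
Function('P')(E) = Mul(Rational(-14, 41), E) (Function('P')(E) = Mul(-70, Mul(Rational(1, 205), E)) = Mul(Rational(-14, 41), E))
Mul(Add(24906, Function('P')(41)), Pow(Add(Function('m')(93, 11), -39504), -1)) = Mul(Add(24906, Mul(Rational(-14, 41), 41)), Pow(Add(Add(27, Mul(-9, 93)), -39504), -1)) = Mul(Add(24906, -14), Pow(Add(Add(27, -837), -39504), -1)) = Mul(24892, Pow(Add(-810, -39504), -1)) = Mul(24892, Pow(-40314, -1)) = Mul(24892, Rational(-1, 40314)) = Rational(-12446, 20157)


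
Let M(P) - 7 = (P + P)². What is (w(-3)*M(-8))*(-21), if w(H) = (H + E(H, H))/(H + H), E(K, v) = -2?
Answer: -9205/2 ≈ -4602.5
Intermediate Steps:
M(P) = 7 + 4*P² (M(P) = 7 + (P + P)² = 7 + (2*P)² = 7 + 4*P²)
w(H) = (-2 + H)/(2*H) (w(H) = (H - 2)/(H + H) = (-2 + H)/((2*H)) = (-2 + H)*(1/(2*H)) = (-2 + H)/(2*H))
(w(-3)*M(-8))*(-21) = (((½)*(-2 - 3)/(-3))*(7 + 4*(-8)²))*(-21) = (((½)*(-⅓)*(-5))*(7 + 4*64))*(-21) = (5*(7 + 256)/6)*(-21) = ((⅚)*263)*(-21) = (1315/6)*(-21) = -9205/2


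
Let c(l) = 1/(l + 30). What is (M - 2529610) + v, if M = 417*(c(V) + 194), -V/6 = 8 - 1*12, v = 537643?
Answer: -34399103/18 ≈ -1.9111e+6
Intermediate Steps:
V = 24 (V = -6*(8 - 1*12) = -6*(8 - 12) = -6*(-4) = 24)
c(l) = 1/(30 + l)
M = 1456303/18 (M = 417*(1/(30 + 24) + 194) = 417*(1/54 + 194) = 417*(10477/54) = 1456303/18 ≈ 80906.)
(M - 2529610) + v = (1456303/18 - 2529610) + 537643 = -44076677/18 + 537643 = -34399103/18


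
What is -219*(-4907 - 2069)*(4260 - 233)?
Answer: 6152225088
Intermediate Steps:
-219*(-4907 - 2069)*(4260 - 233) = -219*(-6976*4027) = -219*(-28092352) = -1*(-6152225088) = 6152225088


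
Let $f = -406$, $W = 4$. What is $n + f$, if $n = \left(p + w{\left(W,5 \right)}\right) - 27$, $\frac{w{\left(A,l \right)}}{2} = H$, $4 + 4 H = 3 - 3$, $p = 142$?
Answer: $-293$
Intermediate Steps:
$H = -1$ ($H = -1 + \frac{3 - 3}{4} = -1 + \frac{1}{4} \cdot 0 = -1 + 0 = -1$)
$w{\left(A,l \right)} = -2$ ($w{\left(A,l \right)} = 2 \left(-1\right) = -2$)
$n = 113$ ($n = \left(142 - 2\right) - 27 = 140 - 27 = 113$)
$n + f = 113 - 406 = -293$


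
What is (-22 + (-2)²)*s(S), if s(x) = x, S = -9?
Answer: 162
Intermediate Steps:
(-22 + (-2)²)*s(S) = (-22 + (-2)²)*(-9) = (-22 + 4)*(-9) = -18*(-9) = 162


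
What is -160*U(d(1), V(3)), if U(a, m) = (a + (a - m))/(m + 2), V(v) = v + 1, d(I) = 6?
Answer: -640/3 ≈ -213.33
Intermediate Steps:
V(v) = 1 + v
U(a, m) = (-m + 2*a)/(2 + m)
-160*U(d(1), V(3)) = -160*(-(1 + 3) + 2*6)/(2 + (1 + 3)) = -160*(-1*4 + 12)/(2 + 4) = -160*(-4 + 12)/6 = -80*8/3 = -160*4/3 = -640/3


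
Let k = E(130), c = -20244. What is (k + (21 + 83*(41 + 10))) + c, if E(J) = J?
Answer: -15860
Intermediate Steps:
k = 130
(k + (21 + 83*(41 + 10))) + c = (130 + (21 + 83*(41 + 10))) - 20244 = (130 + (21 + 83*51)) - 20244 = (130 + (21 + 4233)) - 20244 = (130 + 4254) - 20244 = 4384 - 20244 = -15860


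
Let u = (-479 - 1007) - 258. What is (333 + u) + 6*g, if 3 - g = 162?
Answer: -2365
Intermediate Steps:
g = -159 (g = 3 - 1*162 = 3 - 162 = -159)
u = -1744 (u = -1486 - 258 = -1744)
(333 + u) + 6*g = (333 - 1744) + 6*(-159) = -1411 - 954 = -2365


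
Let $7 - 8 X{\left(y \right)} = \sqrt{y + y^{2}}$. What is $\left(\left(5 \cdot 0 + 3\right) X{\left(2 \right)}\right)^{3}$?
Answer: $\frac{12663}{512} - \frac{4131 \sqrt{6}}{512} \approx 4.9691$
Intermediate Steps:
$X{\left(y \right)} = \frac{7}{8} - \frac{\sqrt{y + y^{2}}}{8}$
$\left(\left(5 \cdot 0 + 3\right) X{\left(2 \right)}\right)^{3} = \left(\left(5 \cdot 0 + 3\right) \left(\frac{7}{8} - \frac{\sqrt{2 \left(1 + 2\right)}}{8}\right)\right)^{3} = \left(\left(0 + 3\right) \left(\frac{7}{8} - \frac{\sqrt{2 \cdot 3}}{8}\right)\right)^{3} = \left(3 \left(\frac{7}{8} - \frac{\sqrt{6}}{8}\right)\right)^{3} = \left(\frac{21}{8} - \frac{3 \sqrt{6}}{8}\right)^{3}$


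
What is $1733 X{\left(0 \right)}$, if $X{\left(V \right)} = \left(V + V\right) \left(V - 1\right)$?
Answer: $0$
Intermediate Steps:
$X{\left(V \right)} = 2 V \left(-1 + V\right)$
$1733 X{\left(0 \right)} = 1733 \cdot 2 \cdot 0 \left(-1 + 0\right) = 1733 \cdot 2 \cdot 0 \left(-1\right) = 1733 \cdot 0 = 0$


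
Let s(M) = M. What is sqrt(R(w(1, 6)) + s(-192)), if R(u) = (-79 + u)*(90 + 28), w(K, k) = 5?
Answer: 2*I*sqrt(2231) ≈ 94.467*I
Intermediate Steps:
R(u) = -9322 + 118*u (R(u) = (-79 + u)*118 = -9322 + 118*u)
sqrt(R(w(1, 6)) + s(-192)) = sqrt((-9322 + 118*5) - 192) = sqrt((-9322 + 590) - 192) = sqrt(-8732 - 192) = sqrt(-8924) = 2*I*sqrt(2231)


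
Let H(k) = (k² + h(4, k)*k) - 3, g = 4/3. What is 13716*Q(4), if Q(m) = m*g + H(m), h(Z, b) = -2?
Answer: 141732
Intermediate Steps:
g = 4/3 (g = 4*(⅓) = 4/3 ≈ 1.3333)
H(k) = -3 + k² - 2*k (H(k) = (k² - 2*k) - 3 = -3 + k² - 2*k)
Q(m) = -3 + m² - 2*m/3 (Q(m) = m*(4/3) + (-3 + m² - 2*m) = 4*m/3 + (-3 + m² - 2*m) = -3 + m² - 2*m/3)
13716*Q(4) = 13716*(-3 + 4² - ⅔*4) = 13716*(-3 + 16 - 8/3) = 13716*(31/3) = 141732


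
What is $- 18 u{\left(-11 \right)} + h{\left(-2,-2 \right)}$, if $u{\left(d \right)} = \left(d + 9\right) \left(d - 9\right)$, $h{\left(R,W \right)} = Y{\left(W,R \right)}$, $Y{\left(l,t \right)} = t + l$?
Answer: $-724$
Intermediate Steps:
$Y{\left(l,t \right)} = l + t$
$h{\left(R,W \right)} = R + W$ ($h{\left(R,W \right)} = W + R = R + W$)
$u{\left(d \right)} = \left(-9 + d\right) \left(9 + d\right)$ ($u{\left(d \right)} = \left(9 + d\right) \left(-9 + d\right) = \left(-9 + d\right) \left(9 + d\right)$)
$- 18 u{\left(-11 \right)} + h{\left(-2,-2 \right)} = - 18 \left(-81 + \left(-11\right)^{2}\right) - 4 = - 18 \left(-81 + 121\right) - 4 = \left(-18\right) 40 - 4 = -720 - 4 = -724$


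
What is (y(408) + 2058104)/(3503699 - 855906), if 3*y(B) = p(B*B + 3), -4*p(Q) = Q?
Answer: 8176927/10591172 ≈ 0.77205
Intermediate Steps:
p(Q) = -Q/4
y(B) = -¼ - B²/12 (y(B) = (-(B*B + 3)/4)/3 = (-(B² + 3)/4)/3 = (-(3 + B²)/4)/3 = (-¾ - B²/4)/3 = -¼ - B²/12)
(y(408) + 2058104)/(3503699 - 855906) = ((-¼ - 1/12*408²) + 2058104)/(3503699 - 855906) = ((-¼ - 1/12*166464) + 2058104)/2647793 = ((-¼ - 13872) + 2058104)*(1/2647793) = (-55489/4 + 2058104)*(1/2647793) = (8176927/4)*(1/2647793) = 8176927/10591172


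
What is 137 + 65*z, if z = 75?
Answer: 5012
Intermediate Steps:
137 + 65*z = 137 + 65*75 = 137 + 4875 = 5012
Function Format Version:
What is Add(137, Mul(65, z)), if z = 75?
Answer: 5012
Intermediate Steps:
Add(137, Mul(65, z)) = Add(137, Mul(65, 75)) = Add(137, 4875) = 5012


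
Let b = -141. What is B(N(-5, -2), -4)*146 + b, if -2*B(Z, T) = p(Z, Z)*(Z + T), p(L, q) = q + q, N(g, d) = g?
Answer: -6711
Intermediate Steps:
p(L, q) = 2*q
B(Z, T) = -Z*(T + Z) (B(Z, T) = -2*Z*(Z + T)/2 = -2*Z*(T + Z)/2 = -Z*(T + Z))
B(N(-5, -2), -4)*146 + b = -1*(-5)*(-4 - 5)*146 - 141 = -1*(-5)*(-9)*146 - 141 = -45*146 - 141 = -6570 - 141 = -6711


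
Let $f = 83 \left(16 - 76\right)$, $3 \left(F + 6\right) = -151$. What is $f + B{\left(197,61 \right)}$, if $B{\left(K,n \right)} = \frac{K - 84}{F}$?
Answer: $- \frac{841959}{169} \approx -4982.0$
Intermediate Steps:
$F = - \frac{169}{3}$ ($F = -6 + \frac{1}{3} \left(-151\right) = -6 - \frac{151}{3} = - \frac{169}{3} \approx -56.333$)
$B{\left(K,n \right)} = \frac{252}{169} - \frac{3 K}{169}$ ($B{\left(K,n \right)} = \frac{K - 84}{- \frac{169}{3}} = \left(-84 + K\right) \left(- \frac{3}{169}\right) = \frac{252}{169} - \frac{3 K}{169}$)
$f = -4980$ ($f = 83 \left(-60\right) = -4980$)
$f + B{\left(197,61 \right)} = -4980 + \left(\frac{252}{169} - \frac{591}{169}\right) = -4980 - \frac{339}{169} = - \frac{841959}{169}$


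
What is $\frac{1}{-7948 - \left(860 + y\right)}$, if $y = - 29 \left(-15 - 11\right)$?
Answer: $- \frac{1}{9562} \approx -0.00010458$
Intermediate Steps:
$y = 754$ ($y = \left(-29\right) \left(-26\right) = 754$)
$\frac{1}{-7948 - \left(860 + y\right)} = \frac{1}{-7948 - 1614} = \frac{1}{-9562} = - \frac{1}{9562}$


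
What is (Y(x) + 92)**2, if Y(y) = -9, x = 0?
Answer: 6889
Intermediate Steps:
(Y(x) + 92)**2 = (-9 + 92)**2 = 83**2 = 6889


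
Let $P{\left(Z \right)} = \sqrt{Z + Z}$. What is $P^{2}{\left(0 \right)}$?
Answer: $0$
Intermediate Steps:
$P{\left(Z \right)} = \sqrt{2} \sqrt{Z}$ ($P{\left(Z \right)} = \sqrt{2 Z} = \sqrt{2} \sqrt{Z}$)
$P^{2}{\left(0 \right)} = \left(\sqrt{2} \sqrt{0}\right)^{2} = \left(\sqrt{2} \cdot 0\right)^{2} = 0^{2} = 0$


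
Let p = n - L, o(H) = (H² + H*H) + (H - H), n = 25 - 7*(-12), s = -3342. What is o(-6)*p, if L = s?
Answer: 248472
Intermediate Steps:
L = -3342
n = 109 (n = 25 + 84 = 109)
o(H) = 2*H² (o(H) = (H² + H²) + 0 = 2*H² + 0 = 2*H²)
p = 3451 (p = 109 - 1*(-3342) = 109 + 3342 = 3451)
o(-6)*p = (2*(-6)²)*3451 = (2*36)*3451 = 72*3451 = 248472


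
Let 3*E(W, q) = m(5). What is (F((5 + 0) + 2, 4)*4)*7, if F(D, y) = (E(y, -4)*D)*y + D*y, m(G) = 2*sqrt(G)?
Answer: 784 + 1568*sqrt(5)/3 ≈ 1952.7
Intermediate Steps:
E(W, q) = 2*sqrt(5)/3 (E(W, q) = (2*sqrt(5))/3 = 2*sqrt(5)/3)
F(D, y) = D*y + 2*D*y*sqrt(5)/3 (F(D, y) = ((2*sqrt(5)/3)*D)*y + D*y = (2*D*sqrt(5)/3)*y + D*y = 2*D*y*sqrt(5)/3 + D*y = D*y + 2*D*y*sqrt(5)/3)
(F((5 + 0) + 2, 4)*4)*7 = (((1/3)*((5 + 0) + 2)*4*(3 + 2*sqrt(5)))*4)*7 = (((1/3)*(5 + 2)*4*(3 + 2*sqrt(5)))*4)*7 = (((1/3)*7*4*(3 + 2*sqrt(5)))*4)*7 = ((28 + 56*sqrt(5)/3)*4)*7 = (112 + 224*sqrt(5)/3)*7 = 784 + 1568*sqrt(5)/3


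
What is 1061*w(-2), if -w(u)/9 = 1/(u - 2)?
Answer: 9549/4 ≈ 2387.3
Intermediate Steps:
w(u) = -9/(-2 + u) (w(u) = -9/(u - 2) = -9/(-2 + u))
1061*w(-2) = 1061*(-9/(-2 - 2)) = 1061*(-9/(-4)) = 1061*(-9*(-¼)) = 1061*(9/4) = 9549/4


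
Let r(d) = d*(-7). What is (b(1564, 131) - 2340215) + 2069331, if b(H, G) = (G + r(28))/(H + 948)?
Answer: -680460673/2512 ≈ -2.7088e+5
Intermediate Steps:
r(d) = -7*d
b(H, G) = (-196 + G)/(948 + H) (b(H, G) = (G - 7*28)/(H + 948) = (G - 196)/(948 + H) = (-196 + G)/(948 + H))
(b(1564, 131) - 2340215) + 2069331 = ((-196 + 131)/(948 + 1564) - 2340215) + 2069331 = (-65/2512 - 2340215) + 2069331 = -5878620145/2512 + 2069331 = -680460673/2512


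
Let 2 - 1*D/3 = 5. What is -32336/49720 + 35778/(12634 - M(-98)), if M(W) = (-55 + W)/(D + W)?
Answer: 3665807624/1680144455 ≈ 2.1818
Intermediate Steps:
D = -9 (D = 6 - 3*5 = 6 - 15 = -9)
M(W) = (-55 + W)/(-9 + W)
-32336/49720 + 35778/(12634 - M(-98)) = -32336/49720 + 35778/(12634 - (-55 - 98)/(-9 - 98)) = -32336*1/49720 + 35778/(12634 - (-153)/(-107)) = -4042/6215 + 35778/(12634 - (-1)*(-153)/107) = -4042/6215 + 35778/(12634 - 1*153/107) = -4042/6215 + 35778/(12634 - 153/107) = -4042/6215 + 35778/(1351685/107) = -4042/6215 + 35778*(107/1351685) = -4042/6215 + 3828246/1351685 = 3665807624/1680144455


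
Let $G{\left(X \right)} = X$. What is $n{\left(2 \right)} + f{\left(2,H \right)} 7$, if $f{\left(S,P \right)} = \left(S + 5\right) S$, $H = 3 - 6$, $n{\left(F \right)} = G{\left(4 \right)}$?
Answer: $102$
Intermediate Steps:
$n{\left(F \right)} = 4$
$H = -3$ ($H = 3 - 6 = -3$)
$f{\left(S,P \right)} = S \left(5 + S\right)$ ($f{\left(S,P \right)} = \left(5 + S\right) S = S \left(5 + S\right)$)
$n{\left(2 \right)} + f{\left(2,H \right)} 7 = 4 + 2 \left(5 + 2\right) 7 = 4 + 2 \cdot 7 \cdot 7 = 4 + 14 \cdot 7 = 4 + 98 = 102$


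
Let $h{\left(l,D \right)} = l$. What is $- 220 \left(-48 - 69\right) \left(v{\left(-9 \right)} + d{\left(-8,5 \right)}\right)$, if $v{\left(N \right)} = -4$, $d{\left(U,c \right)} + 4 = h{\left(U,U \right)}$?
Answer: $-411840$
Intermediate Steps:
$d{\left(U,c \right)} = -4 + U$
$- 220 \left(-48 - 69\right) \left(v{\left(-9 \right)} + d{\left(-8,5 \right)}\right) = - 220 \left(-48 - 69\right) \left(-4 - 12\right) = - 220 \left(- 117 \left(-4 - 12\right)\right) = - 220 \left(\left(-117\right) \left(-16\right)\right) = \left(-220\right) 1872 = -411840$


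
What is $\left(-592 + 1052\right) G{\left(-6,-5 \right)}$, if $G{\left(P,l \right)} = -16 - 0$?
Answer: $-7360$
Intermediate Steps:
$G{\left(P,l \right)} = -16$ ($G{\left(P,l \right)} = -16 + 0 = -16$)
$\left(-592 + 1052\right) G{\left(-6,-5 \right)} = \left(-592 + 1052\right) \left(-16\right) = 460 \left(-16\right) = -7360$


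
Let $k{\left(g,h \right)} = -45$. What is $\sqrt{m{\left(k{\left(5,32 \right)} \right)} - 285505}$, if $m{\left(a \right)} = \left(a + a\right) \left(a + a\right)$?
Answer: $i \sqrt{277405} \approx 526.69 i$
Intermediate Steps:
$m{\left(a \right)} = 4 a^{2}$ ($m{\left(a \right)} = 2 a 2 a = 4 a^{2}$)
$\sqrt{m{\left(k{\left(5,32 \right)} \right)} - 285505} = \sqrt{4 \left(-45\right)^{2} - 285505} = \sqrt{4 \cdot 2025 - 285505} = \sqrt{8100 - 285505} = \sqrt{-277405} = i \sqrt{277405}$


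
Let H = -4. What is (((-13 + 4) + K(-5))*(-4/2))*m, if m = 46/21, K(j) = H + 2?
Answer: 1012/21 ≈ 48.190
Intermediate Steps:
K(j) = -2 (K(j) = -4 + 2 = -2)
m = 46/21 (m = 46*(1/21) = 46/21 ≈ 2.1905)
(((-13 + 4) + K(-5))*(-4/2))*m = (((-13 + 4) - 2)*(-4/2))*(46/21) = ((-9 - 2)*((½)*(-4)))*(46/21) = -11*(-2)*(46/21) = 22*(46/21) = 1012/21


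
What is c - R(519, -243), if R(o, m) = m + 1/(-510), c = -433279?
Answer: -220848359/510 ≈ -4.3304e+5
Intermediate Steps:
R(o, m) = -1/510 + m (R(o, m) = m - 1/510 = -1/510 + m)
c - R(519, -243) = -433279 - (-1/510 - 243) = -433279 - 1*(-123931/510) = -433279 + 123931/510 = -220848359/510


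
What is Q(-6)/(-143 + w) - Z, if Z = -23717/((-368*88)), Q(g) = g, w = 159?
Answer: -35861/32384 ≈ -1.1074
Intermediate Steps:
Z = 23717/32384 (Z = -23717/(-32384) = -23717*(-1/32384) = 23717/32384 ≈ 0.73237)
Q(-6)/(-143 + w) - Z = -6/(-143 + 159) - 1*23717/32384 = -6/16 - 23717/32384 = (1/16)*(-6) - 23717/32384 = -3/8 - 23717/32384 = -35861/32384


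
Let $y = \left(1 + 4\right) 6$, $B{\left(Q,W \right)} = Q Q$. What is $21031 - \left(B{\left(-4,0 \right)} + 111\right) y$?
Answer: $17221$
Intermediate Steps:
$B{\left(Q,W \right)} = Q^{2}$
$y = 30$ ($y = 5 \cdot 6 = 30$)
$21031 - \left(B{\left(-4,0 \right)} + 111\right) y = 21031 - \left(\left(-4\right)^{2} + 111\right) 30 = 21031 - \left(16 + 111\right) 30 = 21031 - 127 \cdot 30 = 21031 - 3810 = 17221$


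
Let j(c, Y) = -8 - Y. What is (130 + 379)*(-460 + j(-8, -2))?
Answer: -237194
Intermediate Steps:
(130 + 379)*(-460 + j(-8, -2)) = (130 + 379)*(-460 + (-8 - 1*(-2))) = 509*(-460 + (-8 + 2)) = 509*(-460 - 6) = 509*(-466) = -237194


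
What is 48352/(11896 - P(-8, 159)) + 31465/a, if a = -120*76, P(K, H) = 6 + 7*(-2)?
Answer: 34589/56544 ≈ 0.61172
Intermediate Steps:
P(K, H) = -8 (P(K, H) = 6 - 14 = -8)
a = -9120
48352/(11896 - P(-8, 159)) + 31465/a = 48352/(11896 - 1*(-8)) + 31465/(-9120) = 48352/(11896 + 8) + 31465*(-1/9120) = 48352/11904 - 6293/1824 = 48352*(1/11904) - 6293/1824 = 1511/372 - 6293/1824 = 34589/56544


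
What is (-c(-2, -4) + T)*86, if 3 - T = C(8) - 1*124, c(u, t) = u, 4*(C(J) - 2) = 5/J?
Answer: 174537/16 ≈ 10909.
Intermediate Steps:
C(J) = 2 + 5/(4*J) (C(J) = 2 + (5/J)/4 = 2 + 5/(4*J))
T = 3995/32 (T = 3 - ((2 + (5/4)/8) - 1*124) = 3 - ((2 + (5/4)*(⅛)) - 124) = 3 - ((2 + 5/32) - 124) = 3 - (69/32 - 124) = 3 - 1*(-3899/32) = 3 + 3899/32 = 3995/32 ≈ 124.84)
(-c(-2, -4) + T)*86 = (-1*(-2) + 3995/32)*86 = (2 + 3995/32)*86 = (4059/32)*86 = 174537/16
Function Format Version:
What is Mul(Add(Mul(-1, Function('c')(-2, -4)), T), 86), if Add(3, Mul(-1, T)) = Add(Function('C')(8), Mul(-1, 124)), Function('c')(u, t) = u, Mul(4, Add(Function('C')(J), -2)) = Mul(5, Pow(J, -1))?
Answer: Rational(174537, 16) ≈ 10909.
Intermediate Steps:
Function('C')(J) = Add(2, Mul(Rational(5, 4), Pow(J, -1))) (Function('C')(J) = Add(2, Mul(Rational(1, 4), Mul(5, Pow(J, -1)))) = Add(2, Mul(Rational(5, 4), Pow(J, -1))))
T = Rational(3995, 32) (T = Add(3, Mul(-1, Add(Add(2, Mul(Rational(5, 4), Pow(8, -1))), Mul(-1, 124)))) = Add(3, Mul(-1, Add(Add(2, Mul(Rational(5, 4), Rational(1, 8))), -124))) = Add(3, Mul(-1, Add(Add(2, Rational(5, 32)), -124))) = Add(3, Mul(-1, Add(Rational(69, 32), -124))) = Add(3, Mul(-1, Rational(-3899, 32))) = Add(3, Rational(3899, 32)) = Rational(3995, 32) ≈ 124.84)
Mul(Add(Mul(-1, Function('c')(-2, -4)), T), 86) = Mul(Add(Mul(-1, -2), Rational(3995, 32)), 86) = Mul(Add(2, Rational(3995, 32)), 86) = Mul(Rational(4059, 32), 86) = Rational(174537, 16)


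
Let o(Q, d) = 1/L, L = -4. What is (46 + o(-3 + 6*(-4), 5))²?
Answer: 33489/16 ≈ 2093.1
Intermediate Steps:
o(Q, d) = -¼ (o(Q, d) = 1/(-4) = -¼)
(46 + o(-3 + 6*(-4), 5))² = (46 - ¼)² = (183/4)² = 33489/16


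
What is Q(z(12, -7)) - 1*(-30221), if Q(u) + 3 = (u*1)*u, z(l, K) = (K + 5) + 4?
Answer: 30222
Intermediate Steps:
z(l, K) = 9 + K (z(l, K) = (5 + K) + 4 = 9 + K)
Q(u) = -3 + u**2 (Q(u) = -3 + (u*1)*u = -3 + u*u = -3 + u**2)
Q(z(12, -7)) - 1*(-30221) = (-3 + (9 - 7)**2) - 1*(-30221) = (-3 + 2**2) + 30221 = (-3 + 4) + 30221 = 1 + 30221 = 30222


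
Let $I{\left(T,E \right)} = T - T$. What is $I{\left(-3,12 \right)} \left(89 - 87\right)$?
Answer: $0$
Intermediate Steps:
$I{\left(T,E \right)} = 0$
$I{\left(-3,12 \right)} \left(89 - 87\right) = 0 \left(89 - 87\right) = 0 \cdot 2 = 0$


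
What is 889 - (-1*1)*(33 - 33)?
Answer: 889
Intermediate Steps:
889 - (-1*1)*(33 - 33) = 889 - (-1)*0 = 889 - 1*0 = 889 + 0 = 889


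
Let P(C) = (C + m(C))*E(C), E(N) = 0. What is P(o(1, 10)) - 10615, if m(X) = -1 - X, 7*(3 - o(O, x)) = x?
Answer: -10615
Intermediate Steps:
o(O, x) = 3 - x/7
P(C) = 0 (P(C) = (C + (-1 - C))*0 = -1*0 = 0)
P(o(1, 10)) - 10615 = 0 - 10615 = -10615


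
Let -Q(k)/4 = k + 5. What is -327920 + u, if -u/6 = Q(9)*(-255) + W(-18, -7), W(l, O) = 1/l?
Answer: -1240799/3 ≈ -4.1360e+5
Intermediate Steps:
Q(k) = -20 - 4*k (Q(k) = -4*(k + 5) = -4*(5 + k) = -20 - 4*k)
u = -257039/3 (u = -6*((-20 - 4*9)*(-255) + 1/(-18)) = -6*((-20 - 36)*(-255) - 1/18) = -6*(-56*(-255) - 1/18) = -6*(14280 - 1/18) = -6*257039/18 = -257039/3 ≈ -85680.)
-327920 + u = -327920 - 257039/3 = -1240799/3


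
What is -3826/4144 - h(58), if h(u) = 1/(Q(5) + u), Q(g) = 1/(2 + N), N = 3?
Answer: -567043/602952 ≈ -0.94044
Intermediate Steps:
Q(g) = ⅕ (Q(g) = 1/(2 + 3) = 1/5 = ⅕)
h(u) = 1/(⅕ + u)
-3826/4144 - h(58) = -3826/4144 - 5/(1 + 5*58) = -3826*1/4144 - 5/(1 + 290) = -1913/2072 - 5/291 = -567043/602952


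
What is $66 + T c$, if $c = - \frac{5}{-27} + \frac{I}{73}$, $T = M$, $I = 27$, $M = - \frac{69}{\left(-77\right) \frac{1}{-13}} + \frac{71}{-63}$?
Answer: $\frac{80463322}{1365903} \approx 58.909$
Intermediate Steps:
$M = - \frac{8854}{693}$ ($M = - \frac{69}{\left(-77\right) \left(- \frac{1}{13}\right)} + 71 \left(- \frac{1}{63}\right) = - \frac{69}{\frac{77}{13}} - \frac{71}{63} = \left(-69\right) \frac{13}{77} - \frac{71}{63} = - \frac{897}{77} - \frac{71}{63} = - \frac{8854}{693} \approx -12.776$)
$T = - \frac{8854}{693} \approx -12.776$
$c = \frac{1094}{1971}$ ($c = - \frac{5}{-27} + \frac{27}{73} = \left(-5\right) \left(- \frac{1}{27}\right) + 27 \cdot \frac{1}{73} = \frac{5}{27} + \frac{27}{73} = \frac{1094}{1971} \approx 0.55505$)
$66 + T c = 66 - \frac{9686276}{1365903} = \frac{80463322}{1365903}$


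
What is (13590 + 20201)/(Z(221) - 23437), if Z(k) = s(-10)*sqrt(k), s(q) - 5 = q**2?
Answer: -791959667/546856444 - 3548055*sqrt(221)/546856444 ≈ -1.5447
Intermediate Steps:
s(q) = 5 + q**2
Z(k) = 105*sqrt(k) (Z(k) = (5 + (-10)**2)*sqrt(k) = (5 + 100)*sqrt(k) = 105*sqrt(k))
(13590 + 20201)/(Z(221) - 23437) = (13590 + 20201)/(105*sqrt(221) - 23437) = 33791/(-23437 + 105*sqrt(221))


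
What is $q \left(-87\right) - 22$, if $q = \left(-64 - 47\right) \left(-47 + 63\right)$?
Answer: $154490$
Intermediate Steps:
$q = -1776$ ($q = \left(-111\right) 16 = -1776$)
$q \left(-87\right) - 22 = \left(-1776\right) \left(-87\right) - 22 = 154512 - 22 = 154490$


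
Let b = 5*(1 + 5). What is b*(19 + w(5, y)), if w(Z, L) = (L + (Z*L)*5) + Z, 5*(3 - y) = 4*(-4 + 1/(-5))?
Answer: 28404/5 ≈ 5680.8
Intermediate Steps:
y = 159/25 (y = 3 - 4*(-4 + 1/(-5))/5 = 3 - 4*(-4 - 1/5)/5 = 3 - 4*(-21)/(5*5) = 3 - 1/5*(-84/5) = 3 + 84/25 = 159/25 ≈ 6.3600)
b = 30 (b = 5*6 = 30)
w(Z, L) = L + Z + 5*L*Z (w(Z, L) = (L + (L*Z)*5) + Z = (L + 5*L*Z) + Z = L + Z + 5*L*Z)
b*(19 + w(5, y)) = 30*(19 + (159/25 + 5 + 5*(159/25)*5)) = 30*(19 + (159/25 + 5 + 159)) = 30*(19 + 4259/25) = 30*(4734/25) = 28404/5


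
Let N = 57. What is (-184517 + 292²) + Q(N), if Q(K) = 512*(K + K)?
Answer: -40885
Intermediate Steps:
Q(K) = 1024*K (Q(K) = 512*(2*K) = 1024*K)
(-184517 + 292²) + Q(N) = (-184517 + 292²) + 1024*57 = (-184517 + 85264) + 58368 = -99253 + 58368 = -40885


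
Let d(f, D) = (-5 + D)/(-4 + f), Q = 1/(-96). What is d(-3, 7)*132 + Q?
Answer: -25351/672 ≈ -37.725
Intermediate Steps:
Q = -1/96 ≈ -0.010417
d(f, D) = (-5 + D)/(-4 + f)
d(-3, 7)*132 + Q = ((-5 + 7)/(-4 - 3))*132 - 1/96 = (2/(-7))*132 - 1/96 = -⅐*2*132 - 1/96 = -2/7*132 - 1/96 = -264/7 - 1/96 = -25351/672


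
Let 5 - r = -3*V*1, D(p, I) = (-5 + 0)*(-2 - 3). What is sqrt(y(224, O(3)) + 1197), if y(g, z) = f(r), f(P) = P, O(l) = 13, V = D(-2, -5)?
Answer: sqrt(1277) ≈ 35.735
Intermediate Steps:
D(p, I) = 25 (D(p, I) = -5*(-5) = 25)
V = 25
r = 80 (r = 5 - (-3*25) = 5 - (-75) = 5 - 1*(-75) = 5 + 75 = 80)
y(g, z) = 80
sqrt(y(224, O(3)) + 1197) = sqrt(80 + 1197) = sqrt(1277)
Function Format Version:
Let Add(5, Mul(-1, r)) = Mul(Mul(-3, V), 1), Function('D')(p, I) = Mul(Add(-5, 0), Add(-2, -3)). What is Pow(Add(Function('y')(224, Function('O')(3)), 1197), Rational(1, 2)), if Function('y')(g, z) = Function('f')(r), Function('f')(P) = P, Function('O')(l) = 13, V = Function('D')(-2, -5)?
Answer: Pow(1277, Rational(1, 2)) ≈ 35.735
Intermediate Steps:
Function('D')(p, I) = 25 (Function('D')(p, I) = Mul(-5, -5) = 25)
V = 25
r = 80 (r = Add(5, Mul(-1, Mul(Mul(-3, 25), 1))) = Add(5, Mul(-1, Mul(-75, 1))) = Add(5, Mul(-1, -75)) = Add(5, 75) = 80)
Function('y')(g, z) = 80
Pow(Add(Function('y')(224, Function('O')(3)), 1197), Rational(1, 2)) = Pow(Add(80, 1197), Rational(1, 2)) = Pow(1277, Rational(1, 2))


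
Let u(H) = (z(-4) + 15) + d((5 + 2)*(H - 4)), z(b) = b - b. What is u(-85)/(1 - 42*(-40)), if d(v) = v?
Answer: -608/1681 ≈ -0.36169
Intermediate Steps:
z(b) = 0
u(H) = -13 + 7*H (u(H) = (0 + 15) + (5 + 2)*(H - 4) = 15 + 7*(-4 + H) = 15 + (-28 + 7*H) = -13 + 7*H)
u(-85)/(1 - 42*(-40)) = (-13 + 7*(-85))/(1 - 42*(-40)) = (-13 - 595)/(1 + 1680) = -608/1681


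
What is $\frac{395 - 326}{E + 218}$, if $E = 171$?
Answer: $\frac{69}{389} \approx 0.17738$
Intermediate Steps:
$\frac{395 - 326}{E + 218} = \frac{395 - 326}{171 + 218} = \frac{69}{389}$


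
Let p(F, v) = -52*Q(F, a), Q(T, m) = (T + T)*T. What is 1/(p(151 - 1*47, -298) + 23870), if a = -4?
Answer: -1/1100994 ≈ -9.0827e-7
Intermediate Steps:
Q(T, m) = 2*T**2 (Q(T, m) = (2*T)*T = 2*T**2)
p(F, v) = -104*F**2
1/(p(151 - 1*47, -298) + 23870) = 1/(-104*(151 - 1*47)**2 + 23870) = 1/(-104*(151 - 47)**2 + 23870) = 1/(-104*104**2 + 23870) = 1/(-104*10816 + 23870) = 1/(-1124864 + 23870) = 1/(-1100994) = -1/1100994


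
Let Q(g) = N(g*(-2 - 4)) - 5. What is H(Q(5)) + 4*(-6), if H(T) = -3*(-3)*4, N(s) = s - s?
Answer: 12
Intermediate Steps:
N(s) = 0
Q(g) = -5 (Q(g) = 0 - 5 = -5)
H(T) = 36 (H(T) = 9*4 = 36)
H(Q(5)) + 4*(-6) = 36 + 4*(-6) = 36 - 24 = 12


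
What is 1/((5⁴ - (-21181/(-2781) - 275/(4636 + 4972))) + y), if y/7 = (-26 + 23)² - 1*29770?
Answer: -26719848/5549968611569 ≈ -4.8144e-6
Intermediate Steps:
y = -208327 (y = 7*((-26 + 23)² - 1*29770) = 7*((-3)² - 29770) = 7*(9 - 29770) = 7*(-29761) = -208327)
1/((5⁴ - (-21181/(-2781) - 275/(4636 + 4972))) + y) = 1/((5⁴ - (-21181/(-2781) - 275/(4636 + 4972))) - 208327) = 1/((625 - (-21181*(-1/2781) - 275/9608)) - 208327) = 1/((625 - (21181/2781 - 275*1/9608)) - 208327) = 1/((625 - (21181/2781 - 275/9608)) - 208327) = 1/((625 - 1*202742273/26719848) - 208327) = 1/((625 - 202742273/26719848) - 208327) = 1/(16497162727/26719848 - 208327) = 1/(-5549968611569/26719848) = -26719848/5549968611569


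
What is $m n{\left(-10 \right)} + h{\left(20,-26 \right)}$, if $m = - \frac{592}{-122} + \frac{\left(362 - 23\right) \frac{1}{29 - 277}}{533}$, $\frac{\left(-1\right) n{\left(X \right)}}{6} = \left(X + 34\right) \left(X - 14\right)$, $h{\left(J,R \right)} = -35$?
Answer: $\frac{16858422515}{1007903} \approx 16726.0$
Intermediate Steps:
$n{\left(X \right)} = - 6 \left(-14 + X\right) \left(34 + X\right)$ ($n{\left(X \right)} = - 6 \left(X + 34\right) \left(X - 14\right) = - 6 \left(34 + X\right) \left(-14 + X\right) = - 6 \left(-14 + X\right) \left(34 + X\right)$)
$m = \frac{39105785}{8063224}$ ($m = \left(-592\right) \left(- \frac{1}{122}\right) + \frac{339}{-248} \cdot \frac{1}{533} = \frac{296}{61} + 339 \left(- \frac{1}{248}\right) \frac{1}{533} = \frac{296}{61} - \frac{339}{132184} = \frac{39105785}{8063224} \approx 4.8499$)
$m n{\left(-10 \right)} + h{\left(20,-26 \right)} = \frac{39105785 \left(2856 - -1200 - 6 \left(-10\right)^{2}\right)}{8063224} - 35 = \frac{39105785 \left(2856 + 1200 - 600\right)}{8063224} - 35 = \frac{39105785}{8063224} \cdot 3456 - 35 = \frac{16893699120}{1007903} - 35 = \frac{16858422515}{1007903}$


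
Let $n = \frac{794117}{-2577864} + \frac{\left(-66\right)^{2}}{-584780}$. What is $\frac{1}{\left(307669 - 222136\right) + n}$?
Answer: $\frac{376870827480}{32234773583618129} \approx 1.1691 \cdot 10^{-5}$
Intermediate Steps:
$n = - \frac{118903228711}{376870827480}$ ($n = 794117 \left(- \frac{1}{2577864}\right) + 4356 \left(- \frac{1}{584780}\right) = - \frac{794117}{2577864} - \frac{1089}{146195} = - \frac{118903228711}{376870827480} \approx -0.3155$)
$\frac{1}{\left(307669 - 222136\right) + n} = \frac{1}{\left(307669 - 222136\right) - \frac{118903228711}{376870827480}} = \frac{1}{85533 - \frac{118903228711}{376870827480}} = \frac{1}{\frac{32234773583618129}{376870827480}} = \frac{376870827480}{32234773583618129}$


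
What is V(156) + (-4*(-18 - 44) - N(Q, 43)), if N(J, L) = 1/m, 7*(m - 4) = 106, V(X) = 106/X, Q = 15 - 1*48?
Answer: 649663/2613 ≈ 248.63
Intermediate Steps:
Q = -33 (Q = 15 - 48 = -33)
m = 134/7 (m = 4 + (⅐)*106 = 4 + 106/7 = 134/7 ≈ 19.143)
N(J, L) = 7/134 (N(J, L) = 1/(134/7) = 7/134)
V(156) + (-4*(-18 - 44) - N(Q, 43)) = 106/156 + (-4*(-18 - 44) - 1*7/134) = 106*(1/156) + (-4*(-62) - 7/134) = 53/78 + (248 - 7/134) = 53/78 + 33225/134 = 649663/2613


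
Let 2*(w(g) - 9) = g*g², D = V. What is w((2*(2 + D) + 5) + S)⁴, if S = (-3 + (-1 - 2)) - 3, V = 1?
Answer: 28561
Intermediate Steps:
D = 1
S = -9 (S = (-3 - 3) - 3 = -6 - 3 = -9)
w(g) = 9 + g³/2 (w(g) = 9 + (g*g²)/2 = 9 + g³/2)
w((2*(2 + D) + 5) + S)⁴ = (9 + ((2*(2 + 1) + 5) - 9)³/2)⁴ = (9 + ((2*3 + 5) - 9)³/2)⁴ = (9 + ((6 + 5) - 9)³/2)⁴ = (9 + (11 - 9)³/2)⁴ = (9 + (½)*2³)⁴ = (9 + (½)*8)⁴ = (9 + 4)⁴ = 13⁴ = 28561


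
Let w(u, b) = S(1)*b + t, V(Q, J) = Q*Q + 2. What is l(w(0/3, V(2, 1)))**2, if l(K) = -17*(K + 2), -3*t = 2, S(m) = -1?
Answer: 56644/9 ≈ 6293.8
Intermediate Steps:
V(Q, J) = 2 + Q**2 (V(Q, J) = Q**2 + 2 = 2 + Q**2)
t = -2/3 (t = -1/3*2 = -2/3 ≈ -0.66667)
w(u, b) = -2/3 - b (w(u, b) = -b - 2/3 = -2/3 - b)
l(K) = -34 - 17*K (l(K) = -17*(2 + K) = -34 - 17*K)
l(w(0/3, V(2, 1)))**2 = (-34 - 17*(-2/3 - (2 + 2**2)))**2 = (-34 - 17*(-2/3 - (2 + 4)))**2 = (-34 - 17*(-2/3 - 1*6))**2 = (-34 - 17*(-2/3 - 6))**2 = (-34 - 17*(-20/3))**2 = (-34 + 340/3)**2 = (238/3)**2 = 56644/9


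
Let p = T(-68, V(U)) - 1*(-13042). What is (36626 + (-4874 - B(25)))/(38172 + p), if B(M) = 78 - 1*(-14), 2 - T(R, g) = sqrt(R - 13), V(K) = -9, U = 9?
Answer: 540499520/874359579 + 31660*I/291453193 ≈ 0.61817 + 0.00010863*I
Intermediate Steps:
T(R, g) = 2 - sqrt(-13 + R) (T(R, g) = 2 - sqrt(R - 13) = 2 - sqrt(-13 + R))
p = 13044 - 9*I (p = (2 - sqrt(-13 - 68)) - 1*(-13042) = (2 - sqrt(-81)) + 13042 = (2 - 9*I) + 13042 = 13044 - 9*I ≈ 13044.0 - 9.0*I)
B(M) = 92 (B(M) = 78 + 14 = 92)
(36626 + (-4874 - B(25)))/(38172 + p) = (36626 + (-4874 - 1*92))/(38172 + (13044 - 9*I)) = (36626 + (-4874 - 92))/(51216 - 9*I) = (36626 - 4966)*((51216 + 9*I)/2623078737) = 31660*((51216 + 9*I)/2623078737) = 31660*(51216 + 9*I)/2623078737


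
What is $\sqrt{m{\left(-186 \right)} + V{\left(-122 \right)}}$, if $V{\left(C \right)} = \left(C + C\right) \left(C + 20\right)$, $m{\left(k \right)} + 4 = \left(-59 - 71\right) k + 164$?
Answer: $2 \sqrt{12307} \approx 221.87$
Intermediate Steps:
$m{\left(k \right)} = 160 - 130 k$ ($m{\left(k \right)} = -4 + \left(\left(-59 - 71\right) k + 164\right) = -4 - \left(-164 + 130 k\right) = 160 - 130 k$)
$V{\left(C \right)} = 2 C \left(20 + C\right)$
$\sqrt{m{\left(-186 \right)} + V{\left(-122 \right)}} = \sqrt{\left(160 - -24180\right) + 2 \left(-122\right) \left(20 - 122\right)} = \sqrt{\left(160 + 24180\right) + 2 \left(-122\right) \left(-102\right)} = \sqrt{24340 + 24888} = \sqrt{49228} = 2 \sqrt{12307}$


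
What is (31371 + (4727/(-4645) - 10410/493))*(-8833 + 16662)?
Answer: 562031654279846/2289985 ≈ 2.4543e+8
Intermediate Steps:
(31371 + (4727/(-4645) - 10410/493))*(-8833 + 16662) = (31371 + (4727*(-1/4645) - 10410*1/493))*7829 = (31371 + (-4727/4645 - 10410/493))*7829 = (31371 - 50684861/2289985)*7829 = (71788434574/2289985)*7829 = 562031654279846/2289985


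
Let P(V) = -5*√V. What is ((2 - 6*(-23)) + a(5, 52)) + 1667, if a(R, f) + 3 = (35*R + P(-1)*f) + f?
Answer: 2031 - 260*I ≈ 2031.0 - 260.0*I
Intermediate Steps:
a(R, f) = -3 + f + 35*R - 5*I*f (a(R, f) = -3 + ((35*R + (-5*I)*f) + f) = -3 + ((35*R - 5*I*f) + f) = -3 + (f + 35*R - 5*I*f) = -3 + f + 35*R - 5*I*f)
((2 - 6*(-23)) + a(5, 52)) + 1667 = ((2 - 6*(-23)) + (-3 + 52 + 35*5 - 5*I*52)) + 1667 = ((2 + 138) + (-3 + 52 + 175 - 260*I)) + 1667 = (140 + (224 - 260*I)) + 1667 = (364 - 260*I) + 1667 = 2031 - 260*I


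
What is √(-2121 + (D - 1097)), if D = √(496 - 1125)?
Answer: √(-3218 + I*√629) ≈ 0.2211 + 56.728*I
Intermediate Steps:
D = I*√629 (D = √(-629) = I*√629 ≈ 25.08*I)
√(-2121 + (D - 1097)) = √(-2121 + (I*√629 - 1097)) = √(-2121 + (-1097 + I*√629)) = √(-3218 + I*√629)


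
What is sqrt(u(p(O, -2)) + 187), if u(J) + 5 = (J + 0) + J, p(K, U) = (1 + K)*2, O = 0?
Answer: sqrt(186) ≈ 13.638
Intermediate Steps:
p(K, U) = 2 + 2*K
u(J) = -5 + 2*J (u(J) = -5 + ((J + 0) + J) = -5 + (J + J) = -5 + 2*J)
sqrt(u(p(O, -2)) + 187) = sqrt((-5 + 2*(2 + 2*0)) + 187) = sqrt((-5 + 2*(2 + 0)) + 187) = sqrt((-5 + 2*2) + 187) = sqrt((-5 + 4) + 187) = sqrt(-1 + 187) = sqrt(186)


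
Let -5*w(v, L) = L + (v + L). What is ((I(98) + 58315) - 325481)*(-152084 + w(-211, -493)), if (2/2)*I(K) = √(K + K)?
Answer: 202827942896/5 ≈ 4.0566e+10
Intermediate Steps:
I(K) = √2*√K (I(K) = √(K + K) = √(2*K) = √2*√K)
w(v, L) = -2*L/5 - v/5 (w(v, L) = -(L + (v + L))/5 = -(L + (L + v))/5 = -(v + 2*L)/5 = -2*L/5 - v/5)
((I(98) + 58315) - 325481)*(-152084 + w(-211, -493)) = ((√2*√98 + 58315) - 325481)*(-152084 + (-⅖*(-493) - ⅕*(-211))) = ((√2*(7*√2) + 58315) - 325481)*(-152084 + (986/5 + 211/5)) = ((14 + 58315) - 325481)*(-152084 + 1197/5) = (58329 - 325481)*(-759223/5) = -267152*(-759223/5) = 202827942896/5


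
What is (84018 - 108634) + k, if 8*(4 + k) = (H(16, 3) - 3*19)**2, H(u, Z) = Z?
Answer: -48511/2 ≈ -24256.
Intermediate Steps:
k = 721/2 (k = -4 + (3 - 3*19)**2/8 = -4 + (3 - 57)**2/8 = -4 + (1/8)*(-54)**2 = -4 + (1/8)*2916 = -4 + 729/2 = 721/2 ≈ 360.50)
(84018 - 108634) + k = (84018 - 108634) + 721/2 = -24616 + 721/2 = -48511/2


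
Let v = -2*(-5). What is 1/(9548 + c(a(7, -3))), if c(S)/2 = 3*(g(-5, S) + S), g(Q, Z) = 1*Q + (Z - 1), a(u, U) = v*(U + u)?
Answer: 1/9992 ≈ 0.00010008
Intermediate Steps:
v = 10
a(u, U) = 10*U + 10*u (a(u, U) = 10*(U + u) = 10*U + 10*u)
g(Q, Z) = -1 + Q + Z (g(Q, Z) = Q + (-1 + Z) = -1 + Q + Z)
c(S) = -36 + 12*S (c(S) = 2*(3*((-1 - 5 + S) + S)) = 2*(3*((-6 + S) + S)) = 2*(3*(-6 + 2*S)) = 2*(-18 + 6*S) = -36 + 12*S)
1/(9548 + c(a(7, -3))) = 1/(9548 + (-36 + 12*(10*(-3) + 10*7))) = 1/(9548 + (-36 + 12*(-30 + 70))) = 1/(9548 + (-36 + 12*40)) = 1/(9548 + (-36 + 480)) = 1/(9548 + 444) = 1/9992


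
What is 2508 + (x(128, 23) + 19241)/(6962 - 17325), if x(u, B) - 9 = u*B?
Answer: 25968210/10363 ≈ 2505.9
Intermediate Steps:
x(u, B) = 9 + B*u (x(u, B) = 9 + u*B = 9 + B*u)
2508 + (x(128, 23) + 19241)/(6962 - 17325) = 2508 + ((9 + 23*128) + 19241)/(6962 - 17325) = 2508 + ((9 + 2944) + 19241)/(-10363) = 2508 + (2953 + 19241)*(-1/10363) = 2508 + 22194*(-1/10363) = 2508 - 22194/10363 = 25968210/10363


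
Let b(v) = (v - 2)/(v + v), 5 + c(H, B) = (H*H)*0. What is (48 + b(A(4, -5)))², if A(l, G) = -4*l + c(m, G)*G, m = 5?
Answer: 758641/324 ≈ 2341.5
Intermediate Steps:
c(H, B) = -5 (c(H, B) = -5 + (H*H)*0 = -5 + H²*0 = -5 + 0 = -5)
A(l, G) = -5*G - 4*l (A(l, G) = -4*l - 5*G = -5*G - 4*l)
b(v) = (-2 + v)/(2*v) (b(v) = (-2 + v)/((2*v)) = (-2 + v)*(1/(2*v)) = (-2 + v)/(2*v))
(48 + b(A(4, -5)))² = (48 + (-2 + (-5*(-5) - 4*4))/(2*(-5*(-5) - 4*4)))² = (48 + (-2 + (25 - 16))/(2*(25 - 16)))² = (48 + (½)*(-2 + 9)/9)² = (48 + (½)*(⅑)*7)² = (48 + 7/18)² = (871/18)² = 758641/324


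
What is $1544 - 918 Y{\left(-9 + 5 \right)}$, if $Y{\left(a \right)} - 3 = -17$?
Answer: $14396$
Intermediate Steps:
$Y{\left(a \right)} = -14$ ($Y{\left(a \right)} = 3 - 17 = -14$)
$1544 - 918 Y{\left(-9 + 5 \right)} = 1544 - -12852 = 1544 + 12852 = 14396$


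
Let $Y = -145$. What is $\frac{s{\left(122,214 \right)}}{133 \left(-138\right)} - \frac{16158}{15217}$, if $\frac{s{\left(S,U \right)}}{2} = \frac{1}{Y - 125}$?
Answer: $- \frac{40036115603}{37704530430} \approx -1.0618$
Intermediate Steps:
$s{\left(S,U \right)} = - \frac{1}{135}$ ($s{\left(S,U \right)} = \frac{2}{-145 - 125} = \frac{2}{-270} = 2 \left(- \frac{1}{270}\right) = - \frac{1}{135}$)
$\frac{s{\left(122,214 \right)}}{133 \left(-138\right)} - \frac{16158}{15217} = - \frac{1}{135 \cdot 133 \left(-138\right)} - \frac{16158}{15217} = - \frac{1}{135 \left(-18354\right)} - \frac{16158}{15217} = \left(- \frac{1}{135}\right) \left(- \frac{1}{18354}\right) - \frac{16158}{15217} = \frac{1}{2477790} - \frac{16158}{15217} = - \frac{40036115603}{37704530430}$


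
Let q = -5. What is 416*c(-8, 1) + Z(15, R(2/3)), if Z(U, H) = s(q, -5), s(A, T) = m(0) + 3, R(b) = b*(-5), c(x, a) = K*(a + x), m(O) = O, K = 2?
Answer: -5821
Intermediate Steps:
c(x, a) = 2*a + 2*x (c(x, a) = 2*(a + x) = 2*a + 2*x)
R(b) = -5*b
s(A, T) = 3 (s(A, T) = 0 + 3 = 3)
Z(U, H) = 3
416*c(-8, 1) + Z(15, R(2/3)) = 416*(2*1 + 2*(-8)) + 3 = 416*(2 - 16) + 3 = 416*(-14) + 3 = -5824 + 3 = -5821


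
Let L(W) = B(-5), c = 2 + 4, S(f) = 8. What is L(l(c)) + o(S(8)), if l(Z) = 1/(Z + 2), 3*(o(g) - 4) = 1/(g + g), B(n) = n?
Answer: -47/48 ≈ -0.97917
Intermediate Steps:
o(g) = 4 + 1/(6*g) (o(g) = 4 + 1/(3*(g + g)) = 4 + 1/(3*((2*g))) = 4 + (1/(2*g))/3 = 4 + 1/(6*g))
c = 6
l(Z) = 1/(2 + Z)
L(W) = -5
L(l(c)) + o(S(8)) = -5 + (4 + (⅙)/8) = -5 + (4 + (⅙)*(⅛)) = -5 + (4 + 1/48) = -5 + 193/48 = -47/48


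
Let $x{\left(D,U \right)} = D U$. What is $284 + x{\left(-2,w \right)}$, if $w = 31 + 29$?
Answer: $164$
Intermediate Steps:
$w = 60$
$284 + x{\left(-2,w \right)} = 284 - 120 = 164$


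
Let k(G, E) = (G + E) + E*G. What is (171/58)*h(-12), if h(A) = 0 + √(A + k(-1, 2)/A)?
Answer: 57*I*√429/116 ≈ 10.178*I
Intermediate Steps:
k(G, E) = E + G + E*G (k(G, E) = (E + G) + E*G = E + G + E*G)
h(A) = √(A - 1/A) (h(A) = 0 + √(A + (2 - 1 + 2*(-1))/A) = 0 + √(A + (2 - 1 - 2)/A) = 0 + √(A - 1/A) = √(A - 1/A))
(171/58)*h(-12) = (171/58)*√(-12 - 1/(-12)) = (171*(1/58))*√(-12 - 1*(-1/12)) = 171*√(-12 + 1/12)/58 = 171*√(-143/12)/58 = 171*(I*√429/6)/58 = 57*I*√429/116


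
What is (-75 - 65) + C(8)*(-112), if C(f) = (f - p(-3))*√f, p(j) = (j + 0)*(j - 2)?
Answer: -140 + 1568*√2 ≈ 2077.5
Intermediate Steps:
p(j) = j*(-2 + j)
C(f) = √f*(-15 + f) (C(f) = (f - (-3)*(-2 - 3))*√f = (f - (-3)*(-5))*√f = (f - 1*15)*√f = (f - 15)*√f = (-15 + f)*√f = √f*(-15 + f))
(-75 - 65) + C(8)*(-112) = (-75 - 65) + (√8*(-15 + 8))*(-112) = -140 + ((2*√2)*(-7))*(-112) = -140 - 14*√2*(-112) = -140 + 1568*√2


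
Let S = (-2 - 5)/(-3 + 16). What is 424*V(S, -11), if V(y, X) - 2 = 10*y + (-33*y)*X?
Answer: -1096040/13 ≈ -84311.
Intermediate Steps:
S = -7/13 ≈ -0.53846
V(y, X) = 2 + 10*y - 33*X*y (V(y, X) = 2 + (10*y + (-33*y)*X) = 2 + (10*y - 33*X*y) = 2 + 10*y - 33*X*y)
424*V(S, -11) = 424*(2 + 10*(-7/13) - 33*(-11)*(-7/13)) = 424*(2 - 70/13 - 2541/13) = 424*(-2585/13) = -1096040/13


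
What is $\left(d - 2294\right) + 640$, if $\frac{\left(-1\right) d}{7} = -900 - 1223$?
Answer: $13207$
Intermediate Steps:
$d = 14861$ ($d = - 7 \left(-900 - 1223\right) = \left(-7\right) \left(-2123\right) = 14861$)
$\left(d - 2294\right) + 640 = \left(14861 - 2294\right) + 640 = 12567 + 640 = 13207$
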